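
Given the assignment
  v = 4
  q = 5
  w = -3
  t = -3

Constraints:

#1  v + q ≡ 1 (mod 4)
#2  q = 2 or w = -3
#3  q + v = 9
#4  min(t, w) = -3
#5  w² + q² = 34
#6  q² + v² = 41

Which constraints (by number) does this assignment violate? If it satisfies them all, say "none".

#1 v + q = 9; 9 mod 4 = 1 — OK.
#2 q = 5 ≠ 2, but w = -3 = -3 (second disjunct) — OK.
#3 q + v = 5 + 4 = 9 — OK.
#4 min(-3, -3) = -3 — OK.
#5 w² + q² = (-3)² + 5² = 9 + 25 = 34 — OK.
#6 q² + v² = 5² + 4² = 25 + 16 = 41 — OK.

Yes — all constraints hold.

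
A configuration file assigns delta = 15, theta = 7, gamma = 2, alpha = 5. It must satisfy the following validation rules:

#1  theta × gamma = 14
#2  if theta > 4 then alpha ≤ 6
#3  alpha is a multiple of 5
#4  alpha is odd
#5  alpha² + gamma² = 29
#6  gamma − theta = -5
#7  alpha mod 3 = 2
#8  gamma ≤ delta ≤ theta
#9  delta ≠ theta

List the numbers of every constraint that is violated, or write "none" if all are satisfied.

#1 theta × gamma = 7 × 2 = 14 — holds.
#2 theta = 7 > 4, so we need alpha ≤ 6; alpha = 5 ≤ 6 — holds.
#3 5 / 5 = 1, so 5 divides 5 — holds.
#4 alpha = 5 is odd — holds.
#5 alpha² + gamma² = 5² + 2² = 25 + 4 = 29 — holds.
#6 gamma − theta = 2 − 7 = -5 — holds.
#7 5 mod 3 = 2 — holds.
#8 values 2, 15, 7; delta = 15 is not ≤ theta = 7 — does not hold.
#9 delta = 15, theta = 7; distinct — holds.

The assignment fails constraint 8.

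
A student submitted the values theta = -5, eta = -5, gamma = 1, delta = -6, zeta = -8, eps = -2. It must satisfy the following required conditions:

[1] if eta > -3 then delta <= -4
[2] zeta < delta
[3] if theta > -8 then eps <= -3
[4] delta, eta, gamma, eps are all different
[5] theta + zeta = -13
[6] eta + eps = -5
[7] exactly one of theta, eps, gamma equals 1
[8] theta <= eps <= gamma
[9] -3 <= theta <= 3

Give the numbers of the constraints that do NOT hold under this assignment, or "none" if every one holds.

Violated: 3, 6, and 9.

[1] eta = -5, not > -3; antecedent false, conditional vacuously true — OK.
[2] zeta = -8, delta = -6; -8 < -6 — OK.
[3] theta = -5 > -8, so we need eps ≤ -3; but eps = -2 > -3 — violated.
[4] values -6, -5, 1, -2 are pairwise distinct — OK.
[5] theta + zeta = -5 + (-8) = -13 — OK.
[6] eta + eps = -5 + (-2) = -7, not -5 — violated.
[7] theta=-5, eps=-2, gamma=1; 1 of them equals 1 — OK.
[8] values -5 <= -2 <= 1 — OK.
[9] theta = -5 is outside [-3, 3] — violated.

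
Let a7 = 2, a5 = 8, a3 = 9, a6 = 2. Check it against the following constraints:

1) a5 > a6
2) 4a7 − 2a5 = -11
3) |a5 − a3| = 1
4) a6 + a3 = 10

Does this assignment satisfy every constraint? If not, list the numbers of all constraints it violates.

1) a5 = 8, a6 = 2; 8 > 2  ✓
2) 4a7 − 2a5 = 4(2) − 2(8) = -8, not -11  ✗
3) |8 − 9| = 1  ✓
4) a6 + a3 = 2 + 9 = 11, not 10  ✗

Constraints 2 and 4 are violated.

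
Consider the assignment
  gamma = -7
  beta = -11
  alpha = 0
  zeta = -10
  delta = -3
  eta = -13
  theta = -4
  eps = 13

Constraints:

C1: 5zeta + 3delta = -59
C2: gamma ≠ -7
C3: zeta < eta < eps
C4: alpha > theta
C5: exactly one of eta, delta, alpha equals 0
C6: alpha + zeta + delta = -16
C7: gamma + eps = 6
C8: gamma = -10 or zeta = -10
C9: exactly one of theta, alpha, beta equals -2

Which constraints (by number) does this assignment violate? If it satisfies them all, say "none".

The assignment fails constraints 2, 3, 6, and 9.

C1: 5zeta + 3delta = 5(-10) + 3(-3) = -59  holds
C2: gamma = -7, but -7 is required to differ  fails
C3: values -10, -13, 13; zeta = -10 is not < eta = -13  fails
C4: alpha = 0, theta = -4; 0 > -4  holds
C5: eta=-13, delta=-3, alpha=0; 1 of them equals 0  holds
C6: alpha + zeta + delta = 0 + (-10) + (-3) = -13, not -16  fails
C7: gamma + eps = -7 + 13 = 6  holds
C8: gamma = -7 ≠ -10, but zeta = -10 = -10 (second disjunct)  holds
C9: theta=-4, alpha=0, beta=-11; 0 of them equal -2, not exactly one  fails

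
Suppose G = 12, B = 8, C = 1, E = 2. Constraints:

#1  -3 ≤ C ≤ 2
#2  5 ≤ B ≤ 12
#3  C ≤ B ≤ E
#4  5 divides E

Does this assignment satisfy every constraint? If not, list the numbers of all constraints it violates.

No — constraints 3, 4 are not satisfied.

#1 C = 1 lies in [-3, 2]  ✔
#2 B = 8 lies in [5, 12]  ✔
#3 values 1, 8, 2; B = 8 is not ≤ E = 2  ✘
#4 2 = 5×0 + 2, so 5 does not divide 2  ✘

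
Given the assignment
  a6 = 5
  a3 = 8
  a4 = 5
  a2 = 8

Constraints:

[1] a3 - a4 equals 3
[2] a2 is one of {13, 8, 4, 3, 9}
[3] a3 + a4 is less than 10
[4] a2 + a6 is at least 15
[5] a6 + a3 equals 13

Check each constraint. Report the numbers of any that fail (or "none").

No — constraints 3 and 4 are not satisfied.

[1] a3 - a4 = 8 - 5 = 3  ✓
[2] a2 = 8 is in {13, 8, 4, 3, 9}  ✓
[3] a3 + a4 = 8 + 5 = 13; 13 ≥ 10, bound 10 not met  ✗
[4] a2 + a6 = 8 + 5 = 13; 13 < 15, bound 15 not met  ✗
[5] a6 + a3 = 5 + 8 = 13  ✓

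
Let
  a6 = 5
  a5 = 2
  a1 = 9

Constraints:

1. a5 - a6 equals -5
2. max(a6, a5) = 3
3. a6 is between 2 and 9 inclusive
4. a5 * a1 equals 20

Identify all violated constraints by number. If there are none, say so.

Constraints 1, 2, 4 are violated.

1. a5 - a6 = 2 - 5 = -3, not -5 — violated.
2. max(5, 2) = 5, not 3 — violated.
3. a6 = 5 lies in [2, 9] — satisfied.
4. a5 * a1 = 2 * 9 = 18, not 20 — violated.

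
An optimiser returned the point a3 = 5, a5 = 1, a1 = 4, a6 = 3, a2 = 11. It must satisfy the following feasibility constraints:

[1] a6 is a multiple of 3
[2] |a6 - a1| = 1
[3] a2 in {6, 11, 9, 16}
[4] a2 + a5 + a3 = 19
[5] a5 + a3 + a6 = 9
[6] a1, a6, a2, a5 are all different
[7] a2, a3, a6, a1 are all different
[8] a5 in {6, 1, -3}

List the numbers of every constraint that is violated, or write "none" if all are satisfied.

[1] 3 / 3 = 1, so 3 divides 3  ✓
[2] |3 - 4| = 1  ✓
[3] a2 = 11 is in {6, 11, 9, 16}  ✓
[4] a2 + a5 + a3 = 11 + 1 + 5 = 17, not 19  ✗
[5] a5 + a3 + a6 = 1 + 5 + 3 = 9  ✓
[6] values 4, 3, 11, 1 are pairwise distinct  ✓
[7] values 11, 5, 3, 4 are pairwise distinct  ✓
[8] a5 = 1 is in {6, 1, -3}  ✓

Constraint 4 is violated.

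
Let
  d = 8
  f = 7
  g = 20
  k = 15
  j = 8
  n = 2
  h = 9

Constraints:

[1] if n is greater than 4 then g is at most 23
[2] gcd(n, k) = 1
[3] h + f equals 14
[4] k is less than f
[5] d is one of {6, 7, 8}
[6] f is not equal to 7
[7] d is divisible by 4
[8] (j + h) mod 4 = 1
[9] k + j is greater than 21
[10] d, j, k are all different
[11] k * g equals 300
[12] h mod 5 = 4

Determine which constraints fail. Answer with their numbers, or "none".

No — constraints 3, 4, 6, and 10 are not satisfied.

[1] n = 2, not > 4; antecedent false, conditional vacuously true  ✔
[2] gcd(2, 15) = 1  ✔
[3] h + f = 9 + 7 = 16, not 14  ✘
[4] k = 15, f = 7; 15 ≥ 7 (want <)  ✘
[5] d = 8 is in {6, 7, 8}  ✔
[6] f = 7, but 7 is required to differ  ✘
[7] 8 / 4 = 2, so 4 divides 8  ✔
[8] j + h = 17; 17 mod 4 = 1  ✔
[9] k + j = 15 + 8 = 23; 23 > 21  ✔
[10] d = j = 8, not all different  ✘
[11] k * g = 15 * 20 = 300  ✔
[12] 9 mod 5 = 4  ✔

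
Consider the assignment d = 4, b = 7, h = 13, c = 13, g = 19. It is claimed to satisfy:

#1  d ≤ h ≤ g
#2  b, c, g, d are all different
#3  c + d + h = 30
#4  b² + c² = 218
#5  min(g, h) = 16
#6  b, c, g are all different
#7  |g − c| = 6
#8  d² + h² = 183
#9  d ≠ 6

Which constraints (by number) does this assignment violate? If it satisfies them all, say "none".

Violated: 5 and 8.

#1 values 4 ≤ 13 ≤ 19 — holds.
#2 values 7, 13, 19, 4 are pairwise distinct — holds.
#3 c + d + h = 13 + 4 + 13 = 30 — holds.
#4 b² + c² = 7² + 13² = 49 + 169 = 218 — holds.
#5 min(19, 13) = 13, not 16 — fails.
#6 values 7, 13, 19 are pairwise distinct — holds.
#7 |19 − 13| = 6 — holds.
#8 d² + h² = 4² + 13² = 16 + 169 = 185, not 183 — fails.
#9 d = 4, and 4 ≠ 6 — holds.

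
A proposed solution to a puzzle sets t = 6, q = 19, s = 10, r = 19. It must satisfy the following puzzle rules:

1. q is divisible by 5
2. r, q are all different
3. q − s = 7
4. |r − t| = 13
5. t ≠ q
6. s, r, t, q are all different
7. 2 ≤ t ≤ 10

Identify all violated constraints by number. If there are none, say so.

The assignment fails constraints 1, 2, 3, 6.

1. 19 = 5×3 + 4, so 5 does not divide 19 — does not hold.
2. r = q = 19, not all different — does not hold.
3. q − s = 19 − 10 = 9, not 7 — does not hold.
4. |19 − 6| = 13 — holds.
5. t = 6, q = 19; distinct — holds.
6. r = q = 19, not all different — does not hold.
7. t = 6 lies in [2, 10] — holds.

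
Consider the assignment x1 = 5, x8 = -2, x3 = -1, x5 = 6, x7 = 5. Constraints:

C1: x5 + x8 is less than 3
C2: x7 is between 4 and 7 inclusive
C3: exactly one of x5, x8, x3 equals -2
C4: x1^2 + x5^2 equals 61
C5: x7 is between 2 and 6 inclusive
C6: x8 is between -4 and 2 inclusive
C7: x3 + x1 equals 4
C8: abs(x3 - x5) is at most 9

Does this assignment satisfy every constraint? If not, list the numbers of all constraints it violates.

Constraint 1 is violated.

C1: x5 + x8 = 6 + (-2) = 4; 4 ≥ 3, bound 3 not met — violated.
C2: x7 = 5 lies in [4, 7] — satisfied.
C3: x5=6, x8=-2, x3=-1; 1 of them equals -2 — satisfied.
C4: x1^2 + x5^2 = 5^2 + 6^2 = 25 + 36 = 61 — satisfied.
C5: x7 = 5 lies in [2, 6] — satisfied.
C6: x8 = -2 lies in [-4, 2] — satisfied.
C7: x3 + x1 = -1 + 5 = 4 — satisfied.
C8: abs(-1 - 6) = 7; 7 ≤ 9 — satisfied.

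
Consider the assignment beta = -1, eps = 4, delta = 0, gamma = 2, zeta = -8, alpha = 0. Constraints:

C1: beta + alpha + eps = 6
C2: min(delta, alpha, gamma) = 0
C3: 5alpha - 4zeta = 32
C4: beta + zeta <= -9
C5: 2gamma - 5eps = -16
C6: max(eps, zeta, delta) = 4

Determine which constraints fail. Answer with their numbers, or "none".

C1: beta + alpha + eps = -1 + 0 + 4 = 3, not 6  fails
C2: min(0, 0, 2) = 0  holds
C3: 5alpha - 4zeta = 5(0) - 4(-8) = 32  holds
C4: beta + zeta = -1 + (-8) = -9; -9 ≤ -9  holds
C5: 2gamma - 5eps = 2(2) - 5(4) = -16  holds
C6: max(4, -8, 0) = 4  holds

No — constraint 1 is not satisfied.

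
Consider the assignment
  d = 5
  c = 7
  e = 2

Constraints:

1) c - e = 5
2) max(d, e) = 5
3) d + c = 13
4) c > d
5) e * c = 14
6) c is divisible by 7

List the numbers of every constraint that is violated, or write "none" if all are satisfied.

1) c - e = 7 - 2 = 5 — holds.
2) max(5, 2) = 5 — holds.
3) d + c = 5 + 7 = 12, not 13 — does not hold.
4) c = 7, d = 5; 7 > 5 — holds.
5) e * c = 2 * 7 = 14 — holds.
6) 7 / 7 = 1, so 7 divides 7 — holds.

Constraint 3 does not hold.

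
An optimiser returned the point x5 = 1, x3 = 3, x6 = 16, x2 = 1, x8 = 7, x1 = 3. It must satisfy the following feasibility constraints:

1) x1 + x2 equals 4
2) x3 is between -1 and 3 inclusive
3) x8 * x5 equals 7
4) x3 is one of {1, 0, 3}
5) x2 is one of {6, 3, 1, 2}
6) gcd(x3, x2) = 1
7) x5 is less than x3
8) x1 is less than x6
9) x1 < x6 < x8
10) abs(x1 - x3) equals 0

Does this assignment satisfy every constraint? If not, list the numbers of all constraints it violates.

1) x1 + x2 = 3 + 1 = 4 — OK.
2) x3 = 3 lies in [-1, 3] — OK.
3) x8 * x5 = 7 * 1 = 7 — OK.
4) x3 = 3 is in {1, 0, 3} — OK.
5) x2 = 1 is in {6, 3, 1, 2} — OK.
6) gcd(3, 1) = 1 — OK.
7) x5 = 1, x3 = 3; 1 < 3 — OK.
8) x1 = 3, x6 = 16; 3 < 16 — OK.
9) values 3, 16, 7; x6 = 16 is not < x8 = 7 — violated.
10) abs(3 - 3) = 0 — OK.

Constraint 9 is violated.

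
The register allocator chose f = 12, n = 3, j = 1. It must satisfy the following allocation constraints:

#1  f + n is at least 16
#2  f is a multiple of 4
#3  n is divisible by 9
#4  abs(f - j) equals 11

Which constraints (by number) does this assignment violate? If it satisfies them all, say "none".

#1 f + n = 12 + 3 = 15; 15 < 16, bound 16 not met  fails
#2 12 / 4 = 3, so 4 divides 12  holds
#3 3 = 9*0 + 3, so 9 does not divide 3  fails
#4 abs(12 - 1) = 11  holds

No — constraints 1, 3 are not satisfied.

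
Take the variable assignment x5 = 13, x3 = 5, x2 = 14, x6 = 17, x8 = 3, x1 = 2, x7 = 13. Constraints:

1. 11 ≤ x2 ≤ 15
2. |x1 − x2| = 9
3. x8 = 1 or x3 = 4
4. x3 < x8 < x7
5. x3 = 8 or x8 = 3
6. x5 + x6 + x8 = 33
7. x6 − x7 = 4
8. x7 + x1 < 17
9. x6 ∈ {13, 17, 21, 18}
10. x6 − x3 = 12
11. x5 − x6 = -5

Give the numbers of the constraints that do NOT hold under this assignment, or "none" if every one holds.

Constraints 2, 3, 4, and 11 are violated.

1. x2 = 14 lies in [11, 15]  holds
2. |2 − 14| = 12, not 9  fails
3. x8 = 3 ≠ 1 and x3 = 5 ≠ 4; both disjuncts false  fails
4. values 5, 3, 13; x3 = 5 is not < x8 = 3  fails
5. x3 = 5 ≠ 8, but x8 = 3 = 3 (second disjunct)  holds
6. x5 + x6 + x8 = 13 + 17 + 3 = 33  holds
7. x6 − x7 = 17 − 13 = 4  holds
8. x7 + x1 = 13 + 2 = 15; 15 < 17  holds
9. x6 = 17 is in {13, 17, 21, 18}  holds
10. x6 − x3 = 17 − 5 = 12  holds
11. x5 − x6 = 13 − 17 = -4, not -5  fails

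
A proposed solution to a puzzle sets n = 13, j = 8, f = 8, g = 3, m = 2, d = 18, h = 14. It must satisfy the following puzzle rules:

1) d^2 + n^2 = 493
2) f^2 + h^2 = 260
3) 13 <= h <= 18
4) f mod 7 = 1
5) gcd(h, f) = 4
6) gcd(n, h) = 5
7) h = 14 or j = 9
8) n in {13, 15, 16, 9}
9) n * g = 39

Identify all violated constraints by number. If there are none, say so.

No — constraints 5, 6 are not satisfied.

1) d^2 + n^2 = 18^2 + 13^2 = 324 + 169 = 493  ✔
2) f^2 + h^2 = 8^2 + 14^2 = 64 + 196 = 260  ✔
3) h = 14 lies in [13, 18]  ✔
4) 8 mod 7 = 1  ✔
5) gcd(14, 8) = 2, not 4  ✘
6) gcd(13, 14) = 1, not 5  ✘
7) h = 14 = 14 (first disjunct)  ✔
8) n = 13 is in {13, 15, 16, 9}  ✔
9) n * g = 13 * 3 = 39  ✔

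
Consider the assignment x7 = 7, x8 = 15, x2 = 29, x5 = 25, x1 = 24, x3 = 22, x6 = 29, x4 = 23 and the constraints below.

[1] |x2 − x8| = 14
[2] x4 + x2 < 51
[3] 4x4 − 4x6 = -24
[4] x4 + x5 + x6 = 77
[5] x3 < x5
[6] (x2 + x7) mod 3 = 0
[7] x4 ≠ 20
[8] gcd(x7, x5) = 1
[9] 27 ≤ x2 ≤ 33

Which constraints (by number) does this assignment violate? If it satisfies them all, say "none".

The assignment fails constraint 2.

[1] |29 − 15| = 14  true
[2] x4 + x2 = 23 + 29 = 52; 52 ≥ 51, bound 51 not met  false
[3] 4x4 − 4x6 = 4(23) − 4(29) = -24  true
[4] x4 + x5 + x6 = 23 + 25 + 29 = 77  true
[5] x3 = 22, x5 = 25; 22 < 25  true
[6] x2 + x7 = 36; 36 mod 3 = 0  true
[7] x4 = 23, and 23 ≠ 20  true
[8] gcd(7, 25) = 1  true
[9] x2 = 29 lies in [27, 33]  true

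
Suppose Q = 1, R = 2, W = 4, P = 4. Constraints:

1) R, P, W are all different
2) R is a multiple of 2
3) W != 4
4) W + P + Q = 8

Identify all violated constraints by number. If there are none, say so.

1) P = W = 4, not all different — fails.
2) 2 / 2 = 1, so 2 divides 2 — holds.
3) W = 4, but 4 is required to differ — fails.
4) W + P + Q = 4 + 4 + 1 = 9, not 8 — fails.

The assignment fails constraints 1, 3, and 4.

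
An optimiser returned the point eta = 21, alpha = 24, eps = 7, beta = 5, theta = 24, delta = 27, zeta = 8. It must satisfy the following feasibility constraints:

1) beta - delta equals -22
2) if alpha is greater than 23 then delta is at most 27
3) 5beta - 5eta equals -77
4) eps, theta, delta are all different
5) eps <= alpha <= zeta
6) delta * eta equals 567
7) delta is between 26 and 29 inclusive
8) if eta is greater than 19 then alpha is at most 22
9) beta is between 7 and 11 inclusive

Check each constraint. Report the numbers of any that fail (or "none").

1) beta - delta = 5 - 27 = -22 — satisfied.
2) alpha = 24 > 23, so we need delta ≤ 27; delta = 27 ≤ 27 — satisfied.
3) 5beta - 5eta = 5(5) - 5(21) = -80, not -77 — violated.
4) values 7, 24, 27 are pairwise distinct — satisfied.
5) values 7, 24, 8; alpha = 24 is not <= zeta = 8 — violated.
6) delta * eta = 27 * 21 = 567 — satisfied.
7) delta = 27 lies in [26, 29] — satisfied.
8) eta = 21 > 19, so we need alpha ≤ 22; but alpha = 24 > 22 — violated.
9) beta = 5 is outside [7, 11] — violated.

Constraints 3, 5, 8, and 9 do not hold.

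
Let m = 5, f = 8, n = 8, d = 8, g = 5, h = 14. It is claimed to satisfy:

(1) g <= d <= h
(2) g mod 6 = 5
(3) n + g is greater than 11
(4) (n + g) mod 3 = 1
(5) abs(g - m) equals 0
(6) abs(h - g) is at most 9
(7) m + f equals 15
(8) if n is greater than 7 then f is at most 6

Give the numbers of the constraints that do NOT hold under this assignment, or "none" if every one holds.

(1) values 5 <= 8 <= 14 — OK.
(2) 5 mod 6 = 5 — OK.
(3) n + g = 8 + 5 = 13; 13 > 11 — OK.
(4) n + g = 13; 13 mod 3 = 1 — OK.
(5) abs(5 - 5) = 0 — OK.
(6) abs(14 - 5) = 9; 9 ≤ 9 — OK.
(7) m + f = 5 + 8 = 13, not 15 — violated.
(8) n = 8 > 7, so we need f ≤ 6; but f = 8 > 6 — violated.

Constraints 7 and 8 do not hold.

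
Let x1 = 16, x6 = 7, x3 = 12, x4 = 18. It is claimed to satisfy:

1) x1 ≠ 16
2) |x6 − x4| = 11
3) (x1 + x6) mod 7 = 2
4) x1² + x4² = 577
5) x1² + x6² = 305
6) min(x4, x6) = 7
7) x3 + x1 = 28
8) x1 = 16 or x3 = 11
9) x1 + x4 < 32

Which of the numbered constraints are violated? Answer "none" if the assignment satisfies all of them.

Violated: 1, 4, and 9.

1) x1 = 16, but 16 is required to differ — violated.
2) |7 − 18| = 11 — satisfied.
3) x1 + x6 = 23; 23 mod 7 = 2 — satisfied.
4) x1² + x4² = 16² + 18² = 256 + 324 = 580, not 577 — violated.
5) x1² + x6² = 16² + 7² = 256 + 49 = 305 — satisfied.
6) min(18, 7) = 7 — satisfied.
7) x3 + x1 = 12 + 16 = 28 — satisfied.
8) x1 = 16 = 16 (first disjunct) — satisfied.
9) x1 + x4 = 16 + 18 = 34; 34 ≥ 32, bound 32 not met — violated.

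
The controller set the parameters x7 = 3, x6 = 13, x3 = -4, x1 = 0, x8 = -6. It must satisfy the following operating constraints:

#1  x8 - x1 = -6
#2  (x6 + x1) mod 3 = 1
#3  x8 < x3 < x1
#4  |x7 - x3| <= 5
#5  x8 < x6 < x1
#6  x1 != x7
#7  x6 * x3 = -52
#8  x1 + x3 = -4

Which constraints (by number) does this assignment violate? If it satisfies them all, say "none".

#1 x8 - x1 = -6 - 0 = -6  ✔
#2 x6 + x1 = 13; 13 mod 3 = 1  ✔
#3 values -6 < -4 < 0  ✔
#4 |3 - (-4)| = 7; 7 > 5, exceeds bound 5  ✘
#5 values -6, 13, 0; x6 = 13 is not < x1 = 0  ✘
#6 x1 = 0, x7 = 3; distinct  ✔
#7 x6 * x3 = 13 * (-4) = -52  ✔
#8 x1 + x3 = 0 + (-4) = -4  ✔

Violated: 4, 5.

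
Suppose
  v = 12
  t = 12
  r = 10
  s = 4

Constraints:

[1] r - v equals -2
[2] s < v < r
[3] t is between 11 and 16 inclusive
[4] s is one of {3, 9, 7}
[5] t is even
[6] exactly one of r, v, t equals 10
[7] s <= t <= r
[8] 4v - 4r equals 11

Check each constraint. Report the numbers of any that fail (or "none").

Constraints 2, 4, 7, and 8 are violated.

[1] r - v = 10 - 12 = -2  ✓
[2] values 4, 12, 10; v = 12 is not < r = 10  ✗
[3] t = 12 lies in [11, 16]  ✓
[4] s = 4 is not in {3, 9, 7}  ✗
[5] t = 12 is even  ✓
[6] r=10, v=12, t=12; 1 of them equals 10  ✓
[7] values 4, 12, 10; t = 12 is not <= r = 10  ✗
[8] 4v - 4r = 4(12) - 4(10) = 8, not 11  ✗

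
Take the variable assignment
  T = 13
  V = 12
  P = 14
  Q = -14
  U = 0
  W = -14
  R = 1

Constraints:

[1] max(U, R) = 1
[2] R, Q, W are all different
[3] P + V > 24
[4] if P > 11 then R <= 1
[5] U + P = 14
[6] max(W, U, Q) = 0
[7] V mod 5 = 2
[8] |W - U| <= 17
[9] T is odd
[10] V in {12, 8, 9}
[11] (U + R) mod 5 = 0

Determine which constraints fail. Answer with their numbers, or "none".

Constraints 2 and 11 are violated.

[1] max(0, 1) = 1 — OK.
[2] Q = W = -14, not all different — violated.
[3] P + V = 14 + 12 = 26; 26 > 24 — OK.
[4] P = 14 > 11, so we need R ≤ 1; R = 1 ≤ 1 — OK.
[5] U + P = 0 + 14 = 14 — OK.
[6] max(-14, 0, -14) = 0 — OK.
[7] 12 mod 5 = 2 — OK.
[8] |-14 - 0| = 14; 14 ≤ 17 — OK.
[9] T = 13 is odd — OK.
[10] V = 12 is in {12, 8, 9} — OK.
[11] U + R = 1; 1 mod 5 = 1, not 0 — violated.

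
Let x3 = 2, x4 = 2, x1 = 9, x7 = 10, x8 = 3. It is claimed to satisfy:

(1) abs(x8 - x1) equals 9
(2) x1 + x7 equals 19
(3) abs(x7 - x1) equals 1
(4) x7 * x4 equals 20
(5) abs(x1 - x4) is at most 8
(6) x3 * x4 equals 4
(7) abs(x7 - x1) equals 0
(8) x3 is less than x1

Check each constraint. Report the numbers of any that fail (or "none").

(1) abs(3 - 9) = 6, not 9 — violated.
(2) x1 + x7 = 9 + 10 = 19 — satisfied.
(3) abs(10 - 9) = 1 — satisfied.
(4) x7 * x4 = 10 * 2 = 20 — satisfied.
(5) abs(9 - 2) = 7; 7 ≤ 8 — satisfied.
(6) x3 * x4 = 2 * 2 = 4 — satisfied.
(7) abs(10 - 9) = 1, not 0 — violated.
(8) x3 = 2, x1 = 9; 2 < 9 — satisfied.

Violated: 1, 7.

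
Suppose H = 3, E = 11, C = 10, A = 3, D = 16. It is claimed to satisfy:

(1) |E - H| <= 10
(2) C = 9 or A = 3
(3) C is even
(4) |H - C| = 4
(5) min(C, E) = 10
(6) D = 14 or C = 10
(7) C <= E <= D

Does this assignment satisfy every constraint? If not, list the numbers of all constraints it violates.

(1) |11 - 3| = 8; 8 ≤ 10 — holds.
(2) C = 10 ≠ 9, but A = 3 = 3 (second disjunct) — holds.
(3) C = 10 is even — holds.
(4) |3 - 10| = 7, not 4 — does not hold.
(5) min(10, 11) = 10 — holds.
(6) D = 16 ≠ 14, but C = 10 = 10 (second disjunct) — holds.
(7) values 10 <= 11 <= 16 — holds.

The assignment fails constraint 4.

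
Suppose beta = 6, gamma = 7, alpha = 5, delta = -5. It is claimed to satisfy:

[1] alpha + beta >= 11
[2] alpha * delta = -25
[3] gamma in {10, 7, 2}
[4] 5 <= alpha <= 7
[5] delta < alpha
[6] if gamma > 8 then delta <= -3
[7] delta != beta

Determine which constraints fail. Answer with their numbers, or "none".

The assignment satisfies every constraint.

[1] alpha + beta = 5 + 6 = 11; 11 ≥ 11  yes
[2] alpha * delta = 5 * (-5) = -25  yes
[3] gamma = 7 is in {10, 7, 2}  yes
[4] alpha = 5 lies in [5, 7]  yes
[5] delta = -5, alpha = 5; -5 < 5  yes
[6] gamma = 7, not > 8; antecedent false, conditional vacuously true  yes
[7] delta = -5, beta = 6; distinct  yes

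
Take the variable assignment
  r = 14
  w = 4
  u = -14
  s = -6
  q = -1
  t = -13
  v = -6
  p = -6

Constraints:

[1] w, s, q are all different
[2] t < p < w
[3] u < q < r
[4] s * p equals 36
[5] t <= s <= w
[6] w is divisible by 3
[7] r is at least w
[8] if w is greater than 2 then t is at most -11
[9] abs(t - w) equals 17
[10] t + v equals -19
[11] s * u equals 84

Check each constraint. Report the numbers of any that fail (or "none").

Constraint 6 does not hold.

[1] values 4, -6, -1 are pairwise distinct  ✓
[2] values -13 < -6 < 4  ✓
[3] values -14 < -1 < 14  ✓
[4] s * p = -6 * (-6) = 36  ✓
[5] values -13 <= -6 <= 4  ✓
[6] 4 = 3*1 + 1, so 3 does not divide 4  ✗
[7] r = 14, w = 4; 14 ≥ 4  ✓
[8] w = 4 > 2, so we need t ≤ -11; t = -13 ≤ -11  ✓
[9] abs(-13 - 4) = 17  ✓
[10] t + v = -13 + (-6) = -19  ✓
[11] s * u = -6 * (-14) = 84  ✓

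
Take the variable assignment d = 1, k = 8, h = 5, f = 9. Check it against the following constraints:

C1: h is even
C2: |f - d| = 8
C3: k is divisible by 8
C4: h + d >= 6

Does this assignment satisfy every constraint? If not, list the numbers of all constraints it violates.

Constraint 1 does not hold.

C1: h = 5 is odd — does not hold.
C2: |9 - 1| = 8 — holds.
C3: 8 / 8 = 1, so 8 divides 8 — holds.
C4: h + d = 5 + 1 = 6; 6 ≥ 6 — holds.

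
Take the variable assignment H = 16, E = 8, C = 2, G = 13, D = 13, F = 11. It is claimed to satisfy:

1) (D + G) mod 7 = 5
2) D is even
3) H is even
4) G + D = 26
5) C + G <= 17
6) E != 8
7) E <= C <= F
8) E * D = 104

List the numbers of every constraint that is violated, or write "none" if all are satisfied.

1) D + G = 26; 26 mod 7 = 5  ✔
2) D = 13 is odd  ✘
3) H = 16 is even  ✔
4) G + D = 13 + 13 = 26  ✔
5) C + G = 2 + 13 = 15; 15 ≤ 17  ✔
6) E = 8, but 8 is required to differ  ✘
7) values 8, 2, 11; E = 8 is not <= C = 2  ✘
8) E * D = 8 * 13 = 104  ✔

Constraints 2, 6, and 7 do not hold.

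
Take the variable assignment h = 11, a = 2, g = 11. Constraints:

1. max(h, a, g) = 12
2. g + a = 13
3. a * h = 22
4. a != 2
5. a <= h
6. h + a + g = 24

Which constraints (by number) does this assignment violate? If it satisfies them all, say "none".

Violated: 1 and 4.

1. max(11, 2, 11) = 11, not 12 — fails.
2. g + a = 11 + 2 = 13 — holds.
3. a * h = 2 * 11 = 22 — holds.
4. a = 2, but 2 is required to differ — fails.
5. a = 2, h = 11; 2 ≤ 11 — holds.
6. h + a + g = 11 + 2 + 11 = 24 — holds.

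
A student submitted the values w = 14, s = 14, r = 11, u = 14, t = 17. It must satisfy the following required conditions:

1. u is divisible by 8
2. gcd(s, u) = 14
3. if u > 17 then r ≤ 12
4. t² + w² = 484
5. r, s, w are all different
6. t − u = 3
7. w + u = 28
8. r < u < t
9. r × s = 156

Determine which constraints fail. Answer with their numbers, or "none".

Violated: 1, 4, 5, 9.

1. 14 = 8×1 + 6, so 8 does not divide 14  no
2. gcd(14, 14) = 14  yes
3. u = 14, not > 17; antecedent false, conditional vacuously true  yes
4. t² + w² = 17² + 14² = 289 + 196 = 485, not 484  no
5. s = w = 14, not all different  no
6. t − u = 17 − 14 = 3  yes
7. w + u = 14 + 14 = 28  yes
8. values 11 < 14 < 17  yes
9. r × s = 11 × 14 = 154, not 156  no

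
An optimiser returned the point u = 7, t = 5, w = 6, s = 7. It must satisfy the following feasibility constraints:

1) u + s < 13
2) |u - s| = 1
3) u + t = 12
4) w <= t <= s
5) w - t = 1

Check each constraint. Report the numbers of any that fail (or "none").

No — constraints 1, 2, and 4 are not satisfied.

1) u + s = 7 + 7 = 14; 14 ≥ 13, bound 13 not met — fails.
2) |7 - 7| = 0, not 1 — fails.
3) u + t = 7 + 5 = 12 — holds.
4) values 6, 5, 7; w = 6 is not <= t = 5 — fails.
5) w - t = 6 - 5 = 1 — holds.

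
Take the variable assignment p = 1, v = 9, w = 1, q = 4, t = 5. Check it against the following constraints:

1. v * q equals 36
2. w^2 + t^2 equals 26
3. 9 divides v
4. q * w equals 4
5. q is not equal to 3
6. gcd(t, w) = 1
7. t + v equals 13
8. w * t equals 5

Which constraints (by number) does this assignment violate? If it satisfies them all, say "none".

1. v * q = 9 * 4 = 36 — OK.
2. w^2 + t^2 = 1^2 + 5^2 = 1 + 25 = 26 — OK.
3. 9 / 9 = 1, so 9 divides 9 — OK.
4. q * w = 4 * 1 = 4 — OK.
5. q = 4, and 4 ≠ 3 — OK.
6. gcd(5, 1) = 1 — OK.
7. t + v = 5 + 9 = 14, not 13 — violated.
8. w * t = 1 * 5 = 5 — OK.

Constraint 7 is violated.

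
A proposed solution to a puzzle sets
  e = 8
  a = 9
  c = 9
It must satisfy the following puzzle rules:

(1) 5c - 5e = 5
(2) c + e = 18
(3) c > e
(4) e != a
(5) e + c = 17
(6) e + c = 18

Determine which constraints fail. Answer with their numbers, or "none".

No — constraints 2 and 6 are not satisfied.

(1) 5c - 5e = 5(9) - 5(8) = 5  ✓
(2) c + e = 9 + 8 = 17, not 18  ✗
(3) c = 9, e = 8; 9 > 8  ✓
(4) e = 8, a = 9; distinct  ✓
(5) e + c = 8 + 9 = 17  ✓
(6) e + c = 8 + 9 = 17, not 18  ✗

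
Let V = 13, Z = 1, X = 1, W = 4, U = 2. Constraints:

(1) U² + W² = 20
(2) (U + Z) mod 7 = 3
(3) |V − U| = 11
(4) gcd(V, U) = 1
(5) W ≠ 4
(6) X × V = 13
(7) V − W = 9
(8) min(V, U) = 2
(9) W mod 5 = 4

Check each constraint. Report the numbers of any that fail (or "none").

Constraint 5 is violated.

(1) U² + W² = 2² + 4² = 4 + 16 = 20 — satisfied.
(2) U + Z = 3; 3 mod 7 = 3 — satisfied.
(3) |13 − 2| = 11 — satisfied.
(4) gcd(13, 2) = 1 — satisfied.
(5) W = 4, but 4 is required to differ — violated.
(6) X × V = 1 × 13 = 13 — satisfied.
(7) V − W = 13 − 4 = 9 — satisfied.
(8) min(13, 2) = 2 — satisfied.
(9) 4 mod 5 = 4 — satisfied.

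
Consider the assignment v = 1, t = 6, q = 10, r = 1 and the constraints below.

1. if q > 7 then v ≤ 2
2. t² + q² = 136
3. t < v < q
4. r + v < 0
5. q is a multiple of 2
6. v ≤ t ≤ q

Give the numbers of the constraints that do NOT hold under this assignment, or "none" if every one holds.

The assignment fails constraints 3 and 4.

1. q = 10 > 7, so we need v ≤ 2; v = 1 ≤ 2 — holds.
2. t² + q² = 6² + 10² = 36 + 100 = 136 — holds.
3. values 6, 1, 10; t = 6 is not < v = 1 — does not hold.
4. r + v = 1 + 1 = 2; 2 ≥ 0, bound 0 not met — does not hold.
5. 10 / 2 = 5, so 2 divides 10 — holds.
6. values 1 ≤ 6 ≤ 10 — holds.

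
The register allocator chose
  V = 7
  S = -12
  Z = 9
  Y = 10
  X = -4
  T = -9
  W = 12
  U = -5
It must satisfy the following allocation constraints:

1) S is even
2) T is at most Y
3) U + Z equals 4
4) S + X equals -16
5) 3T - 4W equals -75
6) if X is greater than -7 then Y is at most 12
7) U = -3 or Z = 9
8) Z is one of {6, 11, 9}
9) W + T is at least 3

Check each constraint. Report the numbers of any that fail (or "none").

1) S = -12 is even — satisfied.
2) T = -9, Y = 10; -9 ≤ 10 — satisfied.
3) U + Z = -5 + 9 = 4 — satisfied.
4) S + X = -12 + (-4) = -16 — satisfied.
5) 3T - 4W = 3(-9) - 4(12) = -75 — satisfied.
6) X = -4 > -7, so we need Y ≤ 12; Y = 10 ≤ 12 — satisfied.
7) U = -5 ≠ -3, but Z = 9 = 9 (second disjunct) — satisfied.
8) Z = 9 is in {6, 11, 9} — satisfied.
9) W + T = 12 + (-9) = 3; 3 ≥ 3 — satisfied.

No violations.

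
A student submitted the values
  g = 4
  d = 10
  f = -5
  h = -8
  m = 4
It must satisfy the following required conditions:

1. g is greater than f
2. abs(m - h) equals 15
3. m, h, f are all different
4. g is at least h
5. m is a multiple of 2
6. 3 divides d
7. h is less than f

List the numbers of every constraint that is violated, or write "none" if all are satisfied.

No — constraints 2 and 6 are not satisfied.

1. g = 4, f = -5; 4 > -5  yes
2. abs(4 - (-8)) = 12, not 15  no
3. values 4, -8, -5 are pairwise distinct  yes
4. g = 4, h = -8; 4 ≥ -8  yes
5. 4 / 2 = 2, so 2 divides 4  yes
6. 10 = 3*3 + 1, so 3 does not divide 10  no
7. h = -8, f = -5; -8 < -5  yes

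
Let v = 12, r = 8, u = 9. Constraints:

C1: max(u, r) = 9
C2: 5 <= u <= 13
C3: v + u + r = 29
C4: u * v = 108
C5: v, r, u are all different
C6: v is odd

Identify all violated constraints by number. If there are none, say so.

No — constraint 6 is not satisfied.

C1: max(9, 8) = 9 — holds.
C2: u = 9 lies in [5, 13] — holds.
C3: v + u + r = 12 + 9 + 8 = 29 — holds.
C4: u * v = 9 * 12 = 108 — holds.
C5: values 12, 8, 9 are pairwise distinct — holds.
C6: v = 12 is even — does not hold.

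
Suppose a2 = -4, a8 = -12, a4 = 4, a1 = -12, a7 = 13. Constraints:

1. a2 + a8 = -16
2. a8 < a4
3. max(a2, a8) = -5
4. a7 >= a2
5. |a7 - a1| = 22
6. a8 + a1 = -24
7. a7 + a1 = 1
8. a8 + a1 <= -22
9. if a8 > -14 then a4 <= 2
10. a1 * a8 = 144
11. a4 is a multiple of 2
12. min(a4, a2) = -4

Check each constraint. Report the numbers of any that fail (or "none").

1. a2 + a8 = -4 + (-12) = -16  ✓
2. a8 = -12, a4 = 4; -12 < 4  ✓
3. max(-4, -12) = -4, not -5  ✗
4. a7 = 13, a2 = -4; 13 ≥ -4  ✓
5. |13 - (-12)| = 25, not 22  ✗
6. a8 + a1 = -12 + (-12) = -24  ✓
7. a7 + a1 = 13 + (-12) = 1  ✓
8. a8 + a1 = -12 + (-12) = -24; -24 ≤ -22  ✓
9. a8 = -12 > -14, so we need a4 ≤ 2; but a4 = 4 > 2  ✗
10. a1 * a8 = -12 * (-12) = 144  ✓
11. 4 / 2 = 2, so 2 divides 4  ✓
12. min(4, -4) = -4  ✓

The assignment fails constraints 3, 5, and 9.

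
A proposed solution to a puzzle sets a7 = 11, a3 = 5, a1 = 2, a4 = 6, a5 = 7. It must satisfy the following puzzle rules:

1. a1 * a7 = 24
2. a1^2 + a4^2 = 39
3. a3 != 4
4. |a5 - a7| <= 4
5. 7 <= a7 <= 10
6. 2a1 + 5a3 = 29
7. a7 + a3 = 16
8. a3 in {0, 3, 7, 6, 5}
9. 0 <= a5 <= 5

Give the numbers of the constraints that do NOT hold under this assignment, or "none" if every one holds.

1. a1 * a7 = 2 * 11 = 22, not 24  ✗
2. a1^2 + a4^2 = 2^2 + 6^2 = 4 + 36 = 40, not 39  ✗
3. a3 = 5, and 5 ≠ 4  ✓
4. |7 - 11| = 4; 4 ≤ 4  ✓
5. a7 = 11 is outside [7, 10]  ✗
6. 2a1 + 5a3 = 2(2) + 5(5) = 29  ✓
7. a7 + a3 = 11 + 5 = 16  ✓
8. a3 = 5 is in {0, 3, 7, 6, 5}  ✓
9. a5 = 7 is outside [0, 5]  ✗

Constraints 1, 2, 5, and 9 are violated.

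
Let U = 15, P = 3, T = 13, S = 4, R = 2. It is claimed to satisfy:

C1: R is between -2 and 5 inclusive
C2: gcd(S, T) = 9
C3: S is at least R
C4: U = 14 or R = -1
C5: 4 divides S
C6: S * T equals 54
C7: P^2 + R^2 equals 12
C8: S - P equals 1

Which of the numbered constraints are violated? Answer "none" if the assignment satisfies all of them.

C1: R = 2 lies in [-2, 5]  holds
C2: gcd(4, 13) = 1, not 9  fails
C3: S = 4, R = 2; 4 ≥ 2  holds
C4: U = 15 ≠ 14 and R = 2 ≠ -1; both disjuncts false  fails
C5: 4 / 4 = 1, so 4 divides 4  holds
C6: S * T = 4 * 13 = 52, not 54  fails
C7: P^2 + R^2 = 3^2 + 2^2 = 9 + 4 = 13, not 12  fails
C8: S - P = 4 - 3 = 1  holds

No — constraints 2, 4, 6, and 7 are not satisfied.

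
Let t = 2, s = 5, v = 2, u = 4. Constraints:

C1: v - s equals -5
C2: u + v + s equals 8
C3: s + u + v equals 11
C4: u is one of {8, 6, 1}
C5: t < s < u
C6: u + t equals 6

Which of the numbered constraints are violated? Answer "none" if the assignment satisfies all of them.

Constraints 1, 2, 4, and 5 do not hold.

C1: v - s = 2 - 5 = -3, not -5 — fails.
C2: u + v + s = 4 + 2 + 5 = 11, not 8 — fails.
C3: s + u + v = 5 + 4 + 2 = 11 — holds.
C4: u = 4 is not in {8, 6, 1} — fails.
C5: values 2, 5, 4; s = 5 is not < u = 4 — fails.
C6: u + t = 4 + 2 = 6 — holds.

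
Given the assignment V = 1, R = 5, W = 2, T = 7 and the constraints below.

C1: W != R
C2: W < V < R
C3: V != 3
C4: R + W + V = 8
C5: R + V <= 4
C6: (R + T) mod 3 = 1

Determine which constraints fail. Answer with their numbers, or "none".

Constraints 2, 5, 6 are violated.

C1: W = 2, R = 5; distinct  ✔
C2: values 2, 1, 5; W = 2 is not < V = 1  ✘
C3: V = 1, and 1 ≠ 3  ✔
C4: R + W + V = 5 + 2 + 1 = 8  ✔
C5: R + V = 5 + 1 = 6; 6 > 4, bound 4 not met  ✘
C6: R + T = 12; 12 mod 3 = 0, not 1  ✘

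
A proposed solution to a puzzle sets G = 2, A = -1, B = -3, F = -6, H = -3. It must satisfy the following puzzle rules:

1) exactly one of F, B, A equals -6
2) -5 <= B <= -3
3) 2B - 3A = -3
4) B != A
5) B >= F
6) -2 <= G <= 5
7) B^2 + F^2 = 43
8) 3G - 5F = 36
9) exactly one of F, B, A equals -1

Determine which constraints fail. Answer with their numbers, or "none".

1) F=-6, B=-3, A=-1; 1 of them equals -6 — holds.
2) B = -3 lies in [-5, -3] — holds.
3) 2B - 3A = 2(-3) - 3(-1) = -3 — holds.
4) B = -3, A = -1; distinct — holds.
5) B = -3, F = -6; -3 ≥ -6 — holds.
6) G = 2 lies in [-2, 5] — holds.
7) B^2 + F^2 = (-3)^2 + (-6)^2 = 9 + 36 = 45, not 43 — fails.
8) 3G - 5F = 3(2) - 5(-6) = 36 — holds.
9) F=-6, B=-3, A=-1; 1 of them equals -1 — holds.

Constraint 7 does not hold.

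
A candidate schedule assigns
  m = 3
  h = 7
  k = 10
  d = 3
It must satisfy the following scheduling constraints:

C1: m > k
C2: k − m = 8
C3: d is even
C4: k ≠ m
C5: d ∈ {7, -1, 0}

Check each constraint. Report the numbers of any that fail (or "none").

C1: m = 3, k = 10; 3 ≤ 10 (want >) — violated.
C2: k − m = 10 − 3 = 7, not 8 — violated.
C3: d = 3 is odd — violated.
C4: k = 10, m = 3; distinct — satisfied.
C5: d = 3 is not in {7, -1, 0} — violated.

No — constraints 1, 2, 3, 5 are not satisfied.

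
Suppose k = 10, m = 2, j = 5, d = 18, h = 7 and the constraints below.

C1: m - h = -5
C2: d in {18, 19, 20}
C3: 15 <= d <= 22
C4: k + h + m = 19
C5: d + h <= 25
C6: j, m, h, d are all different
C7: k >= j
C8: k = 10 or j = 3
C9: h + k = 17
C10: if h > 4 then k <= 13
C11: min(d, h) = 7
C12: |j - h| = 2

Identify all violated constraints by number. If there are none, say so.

No violations.

C1: m - h = 2 - 7 = -5  holds
C2: d = 18 is in {18, 19, 20}  holds
C3: d = 18 lies in [15, 22]  holds
C4: k + h + m = 10 + 7 + 2 = 19  holds
C5: d + h = 18 + 7 = 25; 25 ≤ 25  holds
C6: values 5, 2, 7, 18 are pairwise distinct  holds
C7: k = 10, j = 5; 10 ≥ 5  holds
C8: k = 10 = 10 (first disjunct)  holds
C9: h + k = 7 + 10 = 17  holds
C10: h = 7 > 4, so we need k ≤ 13; k = 10 ≤ 13  holds
C11: min(18, 7) = 7  holds
C12: |5 - 7| = 2  holds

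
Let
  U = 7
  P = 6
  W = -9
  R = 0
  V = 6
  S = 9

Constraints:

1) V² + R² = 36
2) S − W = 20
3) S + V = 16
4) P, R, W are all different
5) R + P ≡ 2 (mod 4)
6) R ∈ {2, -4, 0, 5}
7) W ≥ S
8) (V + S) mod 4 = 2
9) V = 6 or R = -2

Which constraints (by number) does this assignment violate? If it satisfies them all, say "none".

1) V² + R² = 6² + 0² = 36 + 0 = 36  holds
2) S − W = 9 − (-9) = 18, not 20  fails
3) S + V = 9 + 6 = 15, not 16  fails
4) values 6, 0, -9 are pairwise distinct  holds
5) R + P = 6; 6 mod 4 = 2  holds
6) R = 0 is in {2, -4, 0, 5}  holds
7) W = -9, S = 9; -9 < 9 (want ≥)  fails
8) V + S = 15; 15 mod 4 = 3, not 2  fails
9) V = 6 = 6 (first disjunct)  holds

No — constraints 2, 3, 7, and 8 are not satisfied.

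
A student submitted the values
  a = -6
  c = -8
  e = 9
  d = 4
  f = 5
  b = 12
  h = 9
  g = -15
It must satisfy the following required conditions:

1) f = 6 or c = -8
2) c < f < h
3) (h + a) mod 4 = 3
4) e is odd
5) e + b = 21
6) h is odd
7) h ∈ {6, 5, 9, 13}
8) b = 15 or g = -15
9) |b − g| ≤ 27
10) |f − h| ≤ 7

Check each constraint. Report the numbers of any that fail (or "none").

1) f = 5 ≠ 6, but c = -8 = -8 (second disjunct) — holds.
2) values -8 < 5 < 9 — holds.
3) h + a = 3; 3 mod 4 = 3 — holds.
4) e = 9 is odd — holds.
5) e + b = 9 + 12 = 21 — holds.
6) h = 9 is odd — holds.
7) h = 9 is in {6, 5, 9, 13} — holds.
8) b = 12 ≠ 15, but g = -15 = -15 (second disjunct) — holds.
9) |12 − (-15)| = 27; 27 ≤ 27 — holds.
10) |5 − 9| = 4; 4 ≤ 7 — holds.

The assignment satisfies every constraint.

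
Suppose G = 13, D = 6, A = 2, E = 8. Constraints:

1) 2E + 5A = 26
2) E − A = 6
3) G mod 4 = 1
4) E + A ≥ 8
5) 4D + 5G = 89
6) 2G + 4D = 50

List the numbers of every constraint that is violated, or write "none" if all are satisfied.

1) 2E + 5A = 2(8) + 5(2) = 26 — holds.
2) E − A = 8 − 2 = 6 — holds.
3) 13 mod 4 = 1 — holds.
4) E + A = 8 + 2 = 10; 10 ≥ 8 — holds.
5) 4D + 5G = 4(6) + 5(13) = 89 — holds.
6) 2G + 4D = 2(13) + 4(6) = 50 — holds.

All constraints are satisfied.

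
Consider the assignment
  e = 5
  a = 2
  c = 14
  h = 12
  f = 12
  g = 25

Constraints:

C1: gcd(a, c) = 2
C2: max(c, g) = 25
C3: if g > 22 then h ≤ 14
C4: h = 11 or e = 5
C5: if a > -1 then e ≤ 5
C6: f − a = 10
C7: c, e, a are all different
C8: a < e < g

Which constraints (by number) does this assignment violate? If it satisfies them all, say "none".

No violations.

C1: gcd(2, 14) = 2 — satisfied.
C2: max(14, 25) = 25 — satisfied.
C3: g = 25 > 22, so we need h ≤ 14; h = 12 ≤ 14 — satisfied.
C4: h = 12 ≠ 11, but e = 5 = 5 (second disjunct) — satisfied.
C5: a = 2 > -1, so we need e ≤ 5; e = 5 ≤ 5 — satisfied.
C6: f − a = 12 − 2 = 10 — satisfied.
C7: values 14, 5, 2 are pairwise distinct — satisfied.
C8: values 2 < 5 < 25 — satisfied.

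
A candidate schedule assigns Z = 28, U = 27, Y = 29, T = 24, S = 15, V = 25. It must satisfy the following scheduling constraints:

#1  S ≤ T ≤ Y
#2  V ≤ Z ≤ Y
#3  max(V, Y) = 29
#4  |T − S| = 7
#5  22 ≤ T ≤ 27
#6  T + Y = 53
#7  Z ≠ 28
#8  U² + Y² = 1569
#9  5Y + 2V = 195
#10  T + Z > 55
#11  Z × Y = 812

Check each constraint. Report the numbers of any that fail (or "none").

#1 values 15 ≤ 24 ≤ 29 — satisfied.
#2 values 25 ≤ 28 ≤ 29 — satisfied.
#3 max(25, 29) = 29 — satisfied.
#4 |24 − 15| = 9, not 7 — violated.
#5 T = 24 lies in [22, 27] — satisfied.
#6 T + Y = 24 + 29 = 53 — satisfied.
#7 Z = 28, but 28 is required to differ — violated.
#8 U² + Y² = 27² + 29² = 729 + 841 = 1570, not 1569 — violated.
#9 5Y + 2V = 5(29) + 2(25) = 195 — satisfied.
#10 T + Z = 24 + 28 = 52; 52 ≤ 55, bound 55 not met — violated.
#11 Z × Y = 28 × 29 = 812 — satisfied.

Constraints 4, 7, 8, and 10 are violated.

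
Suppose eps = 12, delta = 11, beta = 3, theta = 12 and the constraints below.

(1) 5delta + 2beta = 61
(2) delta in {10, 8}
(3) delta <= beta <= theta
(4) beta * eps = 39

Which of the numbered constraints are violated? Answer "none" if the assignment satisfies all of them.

(1) 5delta + 2beta = 5(11) + 2(3) = 61  ✔
(2) delta = 11 is not in {10, 8}  ✘
(3) values 11, 3, 12; delta = 11 is not <= beta = 3  ✘
(4) beta * eps = 3 * 12 = 36, not 39  ✘

No — constraints 2, 3, 4 are not satisfied.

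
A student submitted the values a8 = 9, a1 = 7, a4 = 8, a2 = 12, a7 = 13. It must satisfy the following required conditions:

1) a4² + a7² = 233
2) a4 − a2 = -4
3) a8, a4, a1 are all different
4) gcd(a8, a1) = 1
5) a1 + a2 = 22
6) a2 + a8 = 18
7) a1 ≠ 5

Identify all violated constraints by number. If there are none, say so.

1) a4² + a7² = 8² + 13² = 64 + 169 = 233  true
2) a4 − a2 = 8 − 12 = -4  true
3) values 9, 8, 7 are pairwise distinct  true
4) gcd(9, 7) = 1  true
5) a1 + a2 = 7 + 12 = 19, not 22  false
6) a2 + a8 = 12 + 9 = 21, not 18  false
7) a1 = 7, and 7 ≠ 5  true

Violated: 5, 6.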